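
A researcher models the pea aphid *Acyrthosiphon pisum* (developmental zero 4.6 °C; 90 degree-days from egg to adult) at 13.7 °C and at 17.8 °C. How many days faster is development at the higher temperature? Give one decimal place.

At 13.7 °C: 90 / (13.7 − 4.6) = 90 / 9.1 = 9.890 d.
At 17.8 °C: 90 / (17.8 − 4.6) = 90 / 13.2 = 6.818 d.
Difference = |9.890 − 6.818| = 3.072 ≈ 3.1 days.

3.1 days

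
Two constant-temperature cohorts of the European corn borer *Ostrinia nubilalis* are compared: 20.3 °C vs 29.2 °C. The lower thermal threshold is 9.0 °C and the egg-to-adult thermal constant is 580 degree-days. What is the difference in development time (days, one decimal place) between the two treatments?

At 20.3 °C: 580 / (20.3 − 9.0) = 580 / 11.3 = 51.327 d.
At 29.2 °C: 580 / (29.2 − 9.0) = 580 / 20.2 = 28.713 d.
Difference = |51.327 − 28.713| = 22.615 ≈ 22.6 days.

22.6 days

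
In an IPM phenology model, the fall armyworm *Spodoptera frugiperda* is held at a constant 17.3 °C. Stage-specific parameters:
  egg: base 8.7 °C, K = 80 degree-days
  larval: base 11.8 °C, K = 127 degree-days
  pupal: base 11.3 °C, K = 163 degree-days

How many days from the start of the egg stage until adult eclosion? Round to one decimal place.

egg: 80 / (17.3 − 8.7) = 80 / 8.6 = 9.302 d.
larval: 127 / (17.3 − 11.8) = 127 / 5.5 = 23.091 d.
pupal: 163 / (17.3 − 11.3) = 163 / 6.0 = 27.167 d.
Sum = 59.560 ≈ 59.6 days.

59.6 days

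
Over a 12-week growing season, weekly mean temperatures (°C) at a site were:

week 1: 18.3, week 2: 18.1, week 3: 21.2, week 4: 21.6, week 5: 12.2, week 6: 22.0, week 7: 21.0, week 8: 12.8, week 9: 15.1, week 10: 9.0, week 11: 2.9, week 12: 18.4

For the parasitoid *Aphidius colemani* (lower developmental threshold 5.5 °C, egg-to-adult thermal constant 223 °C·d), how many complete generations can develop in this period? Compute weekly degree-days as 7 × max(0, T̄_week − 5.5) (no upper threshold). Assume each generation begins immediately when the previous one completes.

4 generations

Weekly DD (7 × max(0, T̄ − 5.5)): 89.6, 88.2, 109.9, 112.7, 46.9, 115.5, 108.5, 51.1, 67.2, 24.5, 0.0, 90.3.
Season total = 904.4 DD.
Complete generations = ⌊904.4 / 223⌋ = 4.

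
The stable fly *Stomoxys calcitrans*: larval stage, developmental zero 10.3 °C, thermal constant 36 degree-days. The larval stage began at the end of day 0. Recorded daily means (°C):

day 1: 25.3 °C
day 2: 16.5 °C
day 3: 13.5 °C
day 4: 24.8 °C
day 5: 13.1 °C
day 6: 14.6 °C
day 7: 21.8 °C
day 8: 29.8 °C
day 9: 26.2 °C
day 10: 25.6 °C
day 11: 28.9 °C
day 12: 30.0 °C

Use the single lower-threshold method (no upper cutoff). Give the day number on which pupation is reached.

day 4

Daily DD above 10.3 °C: 15.0, 6.2, 3.2, 14.5, 2.8, 4.3, 11.5, 19.5, 15.9, 15.3, 18.6, 19.7.
Cumulative: 15.0, 21.2, 24.4, 38.9, 41.7, 46.0, 57.5, 77.0, 92.9, 108.2, 126.8, 146.5.
The total first reaches 36 DD on day 4.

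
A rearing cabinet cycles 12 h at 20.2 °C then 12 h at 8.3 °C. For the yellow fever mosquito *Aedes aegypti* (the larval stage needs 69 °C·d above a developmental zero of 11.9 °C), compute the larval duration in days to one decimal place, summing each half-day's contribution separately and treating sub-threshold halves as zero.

16.6 days

Day half: max(0, 20.2 − 11.9) × 0.5 = 8.3 × 0.5 = 4.15 DD.
Night half: max(0, 8.3 − 11.9) × 0.5 = 0.0 × 0.5 = 0.00 DD.
Per 24 h: 4.15 DD/day.
Duration = 69 / 4.15 = 16.627 ≈ 16.6 days.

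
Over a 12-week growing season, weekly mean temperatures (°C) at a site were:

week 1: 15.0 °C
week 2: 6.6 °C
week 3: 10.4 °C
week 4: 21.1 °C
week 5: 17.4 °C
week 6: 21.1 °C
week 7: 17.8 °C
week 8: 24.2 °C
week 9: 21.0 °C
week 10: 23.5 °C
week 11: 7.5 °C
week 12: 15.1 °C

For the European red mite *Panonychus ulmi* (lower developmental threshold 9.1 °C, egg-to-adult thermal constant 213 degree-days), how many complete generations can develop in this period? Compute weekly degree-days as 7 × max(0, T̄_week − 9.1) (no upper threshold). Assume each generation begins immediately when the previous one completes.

3 generations

Weekly DD (7 × max(0, T̄ − 9.1)): 41.3, 0.0, 9.1, 84.0, 58.1, 84.0, 60.9, 105.7, 83.3, 100.8, 0.0, 42.0.
Season total = 669.2 DD.
Complete generations = ⌊669.2 / 213⌋ = 3.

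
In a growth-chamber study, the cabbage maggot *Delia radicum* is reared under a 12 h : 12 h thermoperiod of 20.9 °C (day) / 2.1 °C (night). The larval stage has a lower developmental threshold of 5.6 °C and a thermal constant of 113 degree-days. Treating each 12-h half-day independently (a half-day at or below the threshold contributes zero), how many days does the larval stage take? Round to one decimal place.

Day half: max(0, 20.9 − 5.6) × 0.5 = 15.3 × 0.5 = 7.65 DD.
Night half: max(0, 2.1 − 5.6) × 0.5 = 0.0 × 0.5 = 0.00 DD.
Per 24 h: 7.65 DD/day.
Duration = 113 / 7.65 = 14.771 ≈ 14.8 days.

14.8 days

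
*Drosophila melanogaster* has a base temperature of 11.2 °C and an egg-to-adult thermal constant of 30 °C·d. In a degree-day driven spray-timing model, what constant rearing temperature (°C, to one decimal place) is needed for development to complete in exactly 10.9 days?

Required daily accumulation = 30 / 10.9 = 2.752 DD/day.
T = T_base + 2.752 = 11.2 + 2.752 = 13.952 ≈ 14.0 °C.

14.0 °C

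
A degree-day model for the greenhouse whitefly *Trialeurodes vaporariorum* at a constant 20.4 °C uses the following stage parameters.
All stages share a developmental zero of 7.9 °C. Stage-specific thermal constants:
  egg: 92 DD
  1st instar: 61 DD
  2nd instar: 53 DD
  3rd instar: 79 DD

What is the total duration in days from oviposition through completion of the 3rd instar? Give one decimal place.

22.8 days

Daily accumulation at 20.4 °C = 20.4 − 7.9 = 12.5 DD/day.
Total K = 92 + 61 + 53 + 79 = 285 DD.
Total duration = 285 / 12.5 = 22.800 ≈ 22.8 days.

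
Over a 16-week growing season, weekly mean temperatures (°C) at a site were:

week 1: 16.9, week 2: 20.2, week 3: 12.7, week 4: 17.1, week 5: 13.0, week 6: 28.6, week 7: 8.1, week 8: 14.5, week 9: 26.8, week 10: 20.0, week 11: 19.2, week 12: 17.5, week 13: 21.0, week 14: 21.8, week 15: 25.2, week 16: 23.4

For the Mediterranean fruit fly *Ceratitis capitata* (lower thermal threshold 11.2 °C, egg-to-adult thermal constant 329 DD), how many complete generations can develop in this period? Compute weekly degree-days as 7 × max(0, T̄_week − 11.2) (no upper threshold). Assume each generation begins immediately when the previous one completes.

Weekly DD (7 × max(0, T̄ − 11.2)): 39.9, 63.0, 10.5, 41.3, 12.6, 121.8, 0.0, 23.1, 109.2, 61.6, 56.0, 44.1, 68.6, 74.2, 98.0, 85.4.
Season total = 909.3 DD.
Complete generations = ⌊909.3 / 329⌋ = 2.

2 generations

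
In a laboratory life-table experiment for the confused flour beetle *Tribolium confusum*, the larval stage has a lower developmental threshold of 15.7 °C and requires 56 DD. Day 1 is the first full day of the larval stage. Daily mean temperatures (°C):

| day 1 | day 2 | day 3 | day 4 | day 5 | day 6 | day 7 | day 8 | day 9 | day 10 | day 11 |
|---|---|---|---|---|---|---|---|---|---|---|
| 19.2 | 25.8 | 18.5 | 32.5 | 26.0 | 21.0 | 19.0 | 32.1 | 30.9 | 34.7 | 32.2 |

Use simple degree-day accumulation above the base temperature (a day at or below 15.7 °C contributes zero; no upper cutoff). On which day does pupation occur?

Daily DD above 15.7 °C: 3.5, 10.1, 2.8, 16.8, 10.3, 5.3, 3.3, 16.4, 15.2, 19.0, 16.5.
Cumulative: 3.5, 13.6, 16.4, 33.2, 43.5, 48.8, 52.1, 68.5, 83.7, 102.7, 119.2.
The total first reaches 56 DD on day 8.

day 8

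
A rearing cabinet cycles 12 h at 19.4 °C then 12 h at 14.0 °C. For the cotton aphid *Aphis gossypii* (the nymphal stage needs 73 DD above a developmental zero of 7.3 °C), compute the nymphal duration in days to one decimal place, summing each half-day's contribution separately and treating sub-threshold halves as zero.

Day half: max(0, 19.4 − 7.3) × 0.5 = 12.1 × 0.5 = 6.05 DD.
Night half: max(0, 14.0 − 7.3) × 0.5 = 6.7 × 0.5 = 3.35 DD.
Per 24 h: 9.40 DD/day.
Duration = 73 / 9.40 = 7.766 ≈ 7.8 days.

7.8 days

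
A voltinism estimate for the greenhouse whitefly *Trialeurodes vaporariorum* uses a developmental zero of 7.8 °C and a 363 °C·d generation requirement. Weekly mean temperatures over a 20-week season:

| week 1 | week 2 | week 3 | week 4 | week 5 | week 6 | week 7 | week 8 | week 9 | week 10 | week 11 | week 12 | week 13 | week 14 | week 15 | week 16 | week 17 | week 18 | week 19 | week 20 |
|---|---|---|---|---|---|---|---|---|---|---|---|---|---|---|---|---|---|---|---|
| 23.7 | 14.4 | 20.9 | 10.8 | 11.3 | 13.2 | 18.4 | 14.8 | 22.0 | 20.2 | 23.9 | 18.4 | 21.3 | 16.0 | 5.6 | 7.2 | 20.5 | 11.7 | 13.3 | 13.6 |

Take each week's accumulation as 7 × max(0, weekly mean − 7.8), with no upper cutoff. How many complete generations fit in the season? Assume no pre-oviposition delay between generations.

3 generations

Weekly DD (7 × max(0, T̄ − 7.8)): 111.3, 46.2, 91.7, 21.0, 24.5, 37.8, 74.2, 49.0, 99.4, 86.8, 112.7, 74.2, 94.5, 57.4, 0.0, 0.0, 88.9, 27.3, 38.5, 40.6.
Season total = 1176.0 DD.
Complete generations = ⌊1176.0 / 363⌋ = 3.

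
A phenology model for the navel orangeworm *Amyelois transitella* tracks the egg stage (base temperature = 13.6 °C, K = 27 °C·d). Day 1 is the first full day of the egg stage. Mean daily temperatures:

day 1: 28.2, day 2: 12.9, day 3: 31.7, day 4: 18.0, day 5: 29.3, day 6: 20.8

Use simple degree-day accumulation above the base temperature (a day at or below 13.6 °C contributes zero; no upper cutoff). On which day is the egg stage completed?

day 3

Daily DD above 13.6 °C: 14.6, 0.0, 18.1, 4.4, 15.7, 7.2.
Cumulative: 14.6, 14.6, 32.7, 37.1, 52.8, 60.0.
The total first reaches 27 DD on day 3.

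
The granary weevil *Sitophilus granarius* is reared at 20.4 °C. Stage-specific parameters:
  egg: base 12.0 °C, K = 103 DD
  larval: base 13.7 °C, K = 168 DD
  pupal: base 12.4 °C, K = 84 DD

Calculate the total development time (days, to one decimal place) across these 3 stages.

egg: 103 / (20.4 − 12.0) = 103 / 8.4 = 12.262 d.
larval: 168 / (20.4 − 13.7) = 168 / 6.7 = 25.075 d.
pupal: 84 / (20.4 − 12.4) = 84 / 8.0 = 10.500 d.
Sum = 47.837 ≈ 47.8 days.

47.8 days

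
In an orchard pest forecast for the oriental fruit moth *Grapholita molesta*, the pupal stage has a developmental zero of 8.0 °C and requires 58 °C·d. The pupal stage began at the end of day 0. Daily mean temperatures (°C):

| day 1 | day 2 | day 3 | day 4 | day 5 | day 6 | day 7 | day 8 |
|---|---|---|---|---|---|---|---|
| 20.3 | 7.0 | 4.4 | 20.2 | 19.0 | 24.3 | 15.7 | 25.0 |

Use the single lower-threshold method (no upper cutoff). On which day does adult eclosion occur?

Daily DD above 8.0 °C: 12.3, 0.0, 0.0, 12.2, 11.0, 16.3, 7.7, 17.0.
Cumulative: 12.3, 12.3, 12.3, 24.5, 35.5, 51.8, 59.5, 76.5.
The total first reaches 58 DD on day 7.

day 7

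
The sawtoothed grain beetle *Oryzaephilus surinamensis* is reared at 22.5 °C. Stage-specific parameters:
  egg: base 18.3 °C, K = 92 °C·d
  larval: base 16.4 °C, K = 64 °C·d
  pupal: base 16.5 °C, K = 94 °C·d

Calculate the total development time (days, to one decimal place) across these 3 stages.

48.1 days

egg: 92 / (22.5 − 18.3) = 92 / 4.2 = 21.905 d.
larval: 64 / (22.5 − 16.4) = 64 / 6.1 = 10.492 d.
pupal: 94 / (22.5 − 16.5) = 94 / 6.0 = 15.667 d.
Sum = 48.063 ≈ 48.1 days.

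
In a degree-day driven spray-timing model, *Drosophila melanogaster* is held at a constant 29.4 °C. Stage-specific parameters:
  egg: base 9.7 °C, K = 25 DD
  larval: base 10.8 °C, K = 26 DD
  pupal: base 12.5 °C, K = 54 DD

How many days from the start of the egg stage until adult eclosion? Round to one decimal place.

5.9 days

egg: 25 / (29.4 − 9.7) = 25 / 19.7 = 1.269 d.
larval: 26 / (29.4 − 10.8) = 26 / 18.6 = 1.398 d.
pupal: 54 / (29.4 − 12.5) = 54 / 16.9 = 3.195 d.
Sum = 5.862 ≈ 5.9 days.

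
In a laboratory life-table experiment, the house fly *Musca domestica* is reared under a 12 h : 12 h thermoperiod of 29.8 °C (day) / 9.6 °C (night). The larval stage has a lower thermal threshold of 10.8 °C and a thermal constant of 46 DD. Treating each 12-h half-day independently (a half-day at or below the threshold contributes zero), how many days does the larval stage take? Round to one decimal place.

4.8 days

Day half: max(0, 29.8 − 10.8) × 0.5 = 19.0 × 0.5 = 9.50 DD.
Night half: max(0, 9.6 − 10.8) × 0.5 = 0.0 × 0.5 = 0.00 DD.
Per 24 h: 9.50 DD/day.
Duration = 46 / 9.50 = 4.842 ≈ 4.8 days.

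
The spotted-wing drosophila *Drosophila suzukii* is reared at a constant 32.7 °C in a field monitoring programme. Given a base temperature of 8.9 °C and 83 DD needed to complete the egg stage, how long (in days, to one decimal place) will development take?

3.5 days

Daily accumulation = 32.7 − 8.9 = 23.8 DD/day.
Duration = 83 / 23.8 = 3.487 ≈ 3.5 days.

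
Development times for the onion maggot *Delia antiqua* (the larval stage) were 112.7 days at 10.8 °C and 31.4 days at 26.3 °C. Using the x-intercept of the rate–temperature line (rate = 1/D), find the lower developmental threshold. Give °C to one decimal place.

4.8 °C

Equal thermal constants: D₁(T₁ − T_b) = D₂(T₂ − T_b).
112.7·(10.8 − T_b) = 31.4·(26.3 − T_b)
T_b = (112.7·10.8 − 31.4·26.3) / (112.7 − 31.4) = 391.34 / 81.3 = 4.814 °C ≈ 4.8 °C.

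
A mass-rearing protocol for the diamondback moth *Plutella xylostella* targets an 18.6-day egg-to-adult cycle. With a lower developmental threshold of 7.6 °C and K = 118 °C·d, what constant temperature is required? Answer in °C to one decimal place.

13.9 °C

Required daily accumulation = 118 / 18.6 = 6.344 DD/day.
T = T_base + 6.344 = 7.6 + 6.344 = 13.944 ≈ 13.9 °C.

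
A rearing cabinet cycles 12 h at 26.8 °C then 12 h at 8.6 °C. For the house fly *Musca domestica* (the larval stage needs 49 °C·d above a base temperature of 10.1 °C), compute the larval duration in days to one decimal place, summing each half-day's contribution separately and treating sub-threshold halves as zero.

5.9 days

Day half: max(0, 26.8 − 10.1) × 0.5 = 16.7 × 0.5 = 8.35 DD.
Night half: max(0, 8.6 − 10.1) × 0.5 = 0.0 × 0.5 = 0.00 DD.
Per 24 h: 8.35 DD/day.
Duration = 49 / 8.35 = 5.868 ≈ 5.9 days.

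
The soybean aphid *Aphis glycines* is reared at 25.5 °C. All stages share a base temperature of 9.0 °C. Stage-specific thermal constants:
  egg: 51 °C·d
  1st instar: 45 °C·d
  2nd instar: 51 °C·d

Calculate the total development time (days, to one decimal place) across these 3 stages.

8.9 days

Daily accumulation at 25.5 °C = 25.5 − 9.0 = 16.5 DD/day.
Total K = 51 + 45 + 51 = 147 DD.
Total duration = 147 / 16.5 = 8.909 ≈ 8.9 days.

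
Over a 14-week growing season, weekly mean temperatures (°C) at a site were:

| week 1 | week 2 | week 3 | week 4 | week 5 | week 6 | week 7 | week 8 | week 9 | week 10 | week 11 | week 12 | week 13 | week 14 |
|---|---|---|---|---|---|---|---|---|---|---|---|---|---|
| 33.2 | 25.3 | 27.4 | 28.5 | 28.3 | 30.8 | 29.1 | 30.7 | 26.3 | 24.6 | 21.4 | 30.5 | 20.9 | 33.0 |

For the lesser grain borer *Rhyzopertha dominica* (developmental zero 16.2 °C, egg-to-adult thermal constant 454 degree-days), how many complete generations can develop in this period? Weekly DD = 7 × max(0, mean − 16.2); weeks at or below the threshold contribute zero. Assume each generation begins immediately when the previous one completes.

Weekly DD (7 × max(0, T̄ − 16.2)): 119.0, 63.7, 78.4, 86.1, 84.7, 102.2, 90.3, 101.5, 70.7, 58.8, 36.4, 100.1, 32.9, 117.6.
Season total = 1142.4 DD.
Complete generations = ⌊1142.4 / 454⌋ = 2.

2 generations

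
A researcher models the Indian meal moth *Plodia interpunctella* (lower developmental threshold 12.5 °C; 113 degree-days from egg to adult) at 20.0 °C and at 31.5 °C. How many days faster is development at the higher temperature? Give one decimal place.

9.1 days

At 20.0 °C: 113 / (20.0 − 12.5) = 113 / 7.5 = 15.067 d.
At 31.5 °C: 113 / (31.5 − 12.5) = 113 / 19.0 = 5.947 d.
Difference = |15.067 − 5.947| = 9.119 ≈ 9.1 days.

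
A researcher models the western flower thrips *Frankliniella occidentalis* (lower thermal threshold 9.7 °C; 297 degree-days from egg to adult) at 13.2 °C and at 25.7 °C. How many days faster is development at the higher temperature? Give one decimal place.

At 13.2 °C: 297 / (13.2 − 9.7) = 297 / 3.5 = 84.857 d.
At 25.7 °C: 297 / (25.7 − 9.7) = 297 / 16.0 = 18.562 d.
Difference = |84.857 − 18.562| = 66.295 ≈ 66.3 days.

66.3 days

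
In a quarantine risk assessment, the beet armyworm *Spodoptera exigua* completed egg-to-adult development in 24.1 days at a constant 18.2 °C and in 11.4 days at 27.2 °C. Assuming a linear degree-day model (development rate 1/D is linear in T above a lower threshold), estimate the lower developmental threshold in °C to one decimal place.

Equal thermal constants: D₁(T₁ − T_b) = D₂(T₂ − T_b).
24.1·(18.2 − T_b) = 11.4·(27.2 − T_b)
T_b = (24.1·18.2 − 11.4·27.2) / (24.1 − 11.4) = 128.54 / 12.7 = 10.121 °C ≈ 10.1 °C.

10.1 °C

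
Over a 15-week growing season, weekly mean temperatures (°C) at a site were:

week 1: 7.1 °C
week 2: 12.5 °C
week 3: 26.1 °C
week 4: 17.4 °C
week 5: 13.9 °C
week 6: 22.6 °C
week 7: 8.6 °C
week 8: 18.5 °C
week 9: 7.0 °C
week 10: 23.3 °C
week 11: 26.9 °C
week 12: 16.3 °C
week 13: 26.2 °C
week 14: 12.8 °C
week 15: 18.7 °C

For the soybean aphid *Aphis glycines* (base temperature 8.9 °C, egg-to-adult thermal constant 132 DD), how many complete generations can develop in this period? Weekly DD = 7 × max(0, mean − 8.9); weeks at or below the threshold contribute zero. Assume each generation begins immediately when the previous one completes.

6 generations

Weekly DD (7 × max(0, T̄ − 8.9)): 0.0, 25.2, 120.4, 59.5, 35.0, 95.9, 0.0, 67.2, 0.0, 100.8, 126.0, 51.8, 121.1, 27.3, 68.6.
Season total = 898.8 DD.
Complete generations = ⌊898.8 / 132⌋ = 6.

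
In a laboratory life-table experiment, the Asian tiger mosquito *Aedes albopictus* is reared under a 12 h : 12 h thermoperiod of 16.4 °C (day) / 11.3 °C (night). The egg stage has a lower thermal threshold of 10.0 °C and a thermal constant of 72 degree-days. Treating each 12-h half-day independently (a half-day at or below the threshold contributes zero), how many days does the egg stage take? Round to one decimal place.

Day half: max(0, 16.4 − 10.0) × 0.5 = 6.4 × 0.5 = 3.20 DD.
Night half: max(0, 11.3 − 10.0) × 0.5 = 1.3 × 0.5 = 0.65 DD.
Per 24 h: 3.85 DD/day.
Duration = 72 / 3.85 = 18.701 ≈ 18.7 days.

18.7 days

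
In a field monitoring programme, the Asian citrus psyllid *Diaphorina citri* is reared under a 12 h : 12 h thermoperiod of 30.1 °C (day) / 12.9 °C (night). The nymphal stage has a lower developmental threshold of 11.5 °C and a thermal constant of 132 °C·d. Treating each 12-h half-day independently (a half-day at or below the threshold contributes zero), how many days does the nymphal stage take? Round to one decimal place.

Day half: max(0, 30.1 − 11.5) × 0.5 = 18.6 × 0.5 = 9.30 DD.
Night half: max(0, 12.9 − 11.5) × 0.5 = 1.4 × 0.5 = 0.70 DD.
Per 24 h: 10.00 DD/day.
Duration = 132 / 10.00 = 13.200 ≈ 13.2 days.

13.2 days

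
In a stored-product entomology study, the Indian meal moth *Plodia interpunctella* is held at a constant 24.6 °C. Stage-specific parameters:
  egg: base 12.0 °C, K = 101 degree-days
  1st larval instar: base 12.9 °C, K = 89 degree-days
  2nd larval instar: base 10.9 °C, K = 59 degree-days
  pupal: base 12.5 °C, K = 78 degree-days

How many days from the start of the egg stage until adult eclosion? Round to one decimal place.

egg: 101 / (24.6 − 12.0) = 101 / 12.6 = 8.016 d.
1st larval instar: 89 / (24.6 − 12.9) = 89 / 11.7 = 7.607 d.
2nd larval instar: 59 / (24.6 − 10.9) = 59 / 13.7 = 4.307 d.
pupal: 78 / (24.6 − 12.5) = 78 / 12.1 = 6.446 d.
Sum = 26.376 ≈ 26.4 days.

26.4 days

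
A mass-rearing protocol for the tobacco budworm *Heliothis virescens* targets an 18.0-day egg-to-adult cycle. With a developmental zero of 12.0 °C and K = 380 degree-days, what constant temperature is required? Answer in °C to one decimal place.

Required daily accumulation = 380 / 18.0 = 21.111 DD/day.
T = T_base + 21.111 = 12.0 + 21.111 = 33.111 ≈ 33.1 °C.

33.1 °C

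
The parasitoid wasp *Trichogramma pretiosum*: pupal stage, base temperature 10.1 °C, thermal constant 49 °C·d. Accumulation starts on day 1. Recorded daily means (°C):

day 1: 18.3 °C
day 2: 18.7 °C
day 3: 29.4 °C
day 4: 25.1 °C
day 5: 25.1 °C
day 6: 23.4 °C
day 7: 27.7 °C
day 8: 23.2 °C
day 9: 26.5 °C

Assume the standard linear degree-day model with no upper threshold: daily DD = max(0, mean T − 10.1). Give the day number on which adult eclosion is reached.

day 4

Daily DD above 10.1 °C: 8.2, 8.6, 19.3, 15.0, 15.0, 13.3, 17.6, 13.1, 16.4.
Cumulative: 8.2, 16.8, 36.1, 51.1, 66.1, 79.4, 97.0, 110.1, 126.5.
The total first reaches 49 DD on day 4.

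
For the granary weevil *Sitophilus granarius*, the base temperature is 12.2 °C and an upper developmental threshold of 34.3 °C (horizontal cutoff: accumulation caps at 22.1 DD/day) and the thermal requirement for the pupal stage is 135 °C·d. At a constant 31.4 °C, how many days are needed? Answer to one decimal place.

7.0 days

Daily accumulation = 31.4 − 12.2 = 19.2 DD/day.
Duration = 135 / 19.2 = 7.031 ≈ 7.0 days.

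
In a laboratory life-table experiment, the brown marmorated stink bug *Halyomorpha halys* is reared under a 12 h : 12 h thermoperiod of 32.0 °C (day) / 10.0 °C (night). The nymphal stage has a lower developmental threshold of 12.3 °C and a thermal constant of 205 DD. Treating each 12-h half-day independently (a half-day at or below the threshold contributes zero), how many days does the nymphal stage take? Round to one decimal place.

Day half: max(0, 32.0 − 12.3) × 0.5 = 19.7 × 0.5 = 9.85 DD.
Night half: max(0, 10.0 − 12.3) × 0.5 = 0.0 × 0.5 = 0.00 DD.
Per 24 h: 9.85 DD/day.
Duration = 205 / 9.85 = 20.812 ≈ 20.8 days.

20.8 days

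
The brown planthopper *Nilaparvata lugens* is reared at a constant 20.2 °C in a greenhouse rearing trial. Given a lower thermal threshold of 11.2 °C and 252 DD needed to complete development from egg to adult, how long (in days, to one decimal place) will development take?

28.0 days

Daily accumulation = 20.2 − 11.2 = 9.0 DD/day.
Duration = 252 / 9.0 = 28.000 ≈ 28.0 days.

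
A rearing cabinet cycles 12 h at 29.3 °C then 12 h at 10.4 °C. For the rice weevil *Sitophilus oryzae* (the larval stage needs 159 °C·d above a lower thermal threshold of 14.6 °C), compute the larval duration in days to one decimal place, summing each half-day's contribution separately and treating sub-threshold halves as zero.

21.6 days

Day half: max(0, 29.3 − 14.6) × 0.5 = 14.7 × 0.5 = 7.35 DD.
Night half: max(0, 10.4 − 14.6) × 0.5 = 0.0 × 0.5 = 0.00 DD.
Per 24 h: 7.35 DD/day.
Duration = 159 / 7.35 = 21.633 ≈ 21.6 days.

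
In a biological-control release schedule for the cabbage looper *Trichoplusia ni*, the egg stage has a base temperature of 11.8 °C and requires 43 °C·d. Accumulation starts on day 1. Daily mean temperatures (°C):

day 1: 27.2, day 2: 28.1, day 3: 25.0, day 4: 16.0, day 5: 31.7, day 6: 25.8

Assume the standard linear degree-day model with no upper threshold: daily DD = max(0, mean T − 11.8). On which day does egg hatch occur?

Daily DD above 11.8 °C: 15.4, 16.3, 13.2, 4.2, 19.9, 14.0.
Cumulative: 15.4, 31.7, 44.9, 49.1, 69.0, 83.0.
The total first reaches 43 DD on day 3.

day 3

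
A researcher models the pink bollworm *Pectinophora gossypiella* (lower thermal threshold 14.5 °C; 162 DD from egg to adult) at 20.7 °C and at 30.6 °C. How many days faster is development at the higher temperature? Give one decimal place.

16.1 days

At 20.7 °C: 162 / (20.7 − 14.5) = 162 / 6.2 = 26.129 d.
At 30.6 °C: 162 / (30.6 − 14.5) = 162 / 16.1 = 10.062 d.
Difference = |26.129 − 10.062| = 16.067 ≈ 16.1 days.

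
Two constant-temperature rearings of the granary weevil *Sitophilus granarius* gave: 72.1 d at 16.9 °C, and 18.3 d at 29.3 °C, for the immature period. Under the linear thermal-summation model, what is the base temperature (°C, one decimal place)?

12.7 °C

Linear rate model ⇒ the product D·(T − T_b) is constant across temperatures.
72.1·(16.9 − T_b) = 18.3·(29.3 − T_b)
T_b = (72.1·16.9 − 18.3·29.3) / (72.1 − 18.3) = 682.30 / 53.8 = 12.682 °C ≈ 12.7 °C.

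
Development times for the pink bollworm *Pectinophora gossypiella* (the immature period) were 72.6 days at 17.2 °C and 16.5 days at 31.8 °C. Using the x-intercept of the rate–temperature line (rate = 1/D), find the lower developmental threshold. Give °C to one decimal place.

Equal thermal constants: D₁(T₁ − T_b) = D₂(T₂ − T_b).
72.6·(17.2 − T_b) = 16.5·(31.8 − T_b)
T_b = (72.6·17.2 − 16.5·31.8) / (72.6 − 16.5) = 724.02 / 56.1 = 12.906 °C ≈ 12.9 °C.

12.9 °C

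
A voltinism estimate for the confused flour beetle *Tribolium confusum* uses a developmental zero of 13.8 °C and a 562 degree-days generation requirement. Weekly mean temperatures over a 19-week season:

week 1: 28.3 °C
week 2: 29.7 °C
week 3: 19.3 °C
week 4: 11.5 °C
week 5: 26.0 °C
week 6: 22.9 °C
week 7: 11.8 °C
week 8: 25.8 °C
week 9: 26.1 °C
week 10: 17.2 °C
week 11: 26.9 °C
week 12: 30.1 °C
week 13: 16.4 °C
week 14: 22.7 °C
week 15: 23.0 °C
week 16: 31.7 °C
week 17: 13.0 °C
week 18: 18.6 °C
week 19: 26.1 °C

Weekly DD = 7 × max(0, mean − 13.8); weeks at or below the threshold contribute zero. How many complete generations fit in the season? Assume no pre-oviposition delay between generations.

Weekly DD (7 × max(0, T̄ − 13.8)): 101.5, 111.3, 38.5, 0.0, 85.4, 63.7, 0.0, 84.0, 86.1, 23.8, 91.7, 114.1, 18.2, 62.3, 64.4, 125.3, 0.0, 33.6, 86.1.
Season total = 1190.0 DD.
Complete generations = ⌊1190.0 / 562⌋ = 2.

2 generations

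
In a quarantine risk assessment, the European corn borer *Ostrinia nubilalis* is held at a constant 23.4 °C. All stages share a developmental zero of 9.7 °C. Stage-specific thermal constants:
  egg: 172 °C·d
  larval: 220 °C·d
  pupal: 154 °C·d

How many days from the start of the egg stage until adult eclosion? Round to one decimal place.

39.9 days

Daily accumulation at 23.4 °C = 23.4 − 9.7 = 13.7 DD/day.
Total K = 172 + 220 + 154 = 546 DD.
Total duration = 546 / 13.7 = 39.854 ≈ 39.9 days.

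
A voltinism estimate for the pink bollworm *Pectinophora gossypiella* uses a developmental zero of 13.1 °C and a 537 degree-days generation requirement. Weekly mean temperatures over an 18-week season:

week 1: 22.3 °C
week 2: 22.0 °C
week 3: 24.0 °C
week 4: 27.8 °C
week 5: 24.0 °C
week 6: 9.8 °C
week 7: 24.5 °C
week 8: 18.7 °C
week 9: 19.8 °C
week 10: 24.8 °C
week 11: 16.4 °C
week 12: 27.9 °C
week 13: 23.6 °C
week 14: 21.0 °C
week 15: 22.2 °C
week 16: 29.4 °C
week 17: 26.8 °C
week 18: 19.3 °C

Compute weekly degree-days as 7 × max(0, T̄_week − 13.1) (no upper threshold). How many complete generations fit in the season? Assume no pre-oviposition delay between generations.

Weekly DD (7 × max(0, T̄ − 13.1)): 64.4, 62.3, 76.3, 102.9, 76.3, 0.0, 79.8, 39.2, 46.9, 81.9, 23.1, 103.6, 73.5, 55.3, 63.7, 114.1, 95.9, 43.4.
Season total = 1202.6 DD.
Complete generations = ⌊1202.6 / 537⌋ = 2.

2 generations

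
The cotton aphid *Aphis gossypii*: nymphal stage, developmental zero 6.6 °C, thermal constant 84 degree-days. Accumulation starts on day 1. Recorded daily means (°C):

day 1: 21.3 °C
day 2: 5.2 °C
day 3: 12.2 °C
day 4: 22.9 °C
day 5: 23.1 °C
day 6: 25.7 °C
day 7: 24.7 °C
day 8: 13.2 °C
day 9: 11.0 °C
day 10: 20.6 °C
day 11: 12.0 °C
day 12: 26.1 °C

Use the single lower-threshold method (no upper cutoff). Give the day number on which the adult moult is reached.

day 7

Daily DD above 6.6 °C: 14.7, 0.0, 5.6, 16.3, 16.5, 19.1, 18.1, 6.6, 4.4, 14.0, 5.4, 19.5.
Cumulative: 14.7, 14.7, 20.3, 36.6, 53.1, 72.2, 90.3, 96.9, 101.3, 115.3, 120.7, 140.2.
The total first reaches 84 DD on day 7.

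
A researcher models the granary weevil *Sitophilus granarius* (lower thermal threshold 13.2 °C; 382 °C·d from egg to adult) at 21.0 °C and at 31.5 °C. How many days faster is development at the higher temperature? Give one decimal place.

28.1 days

At 21.0 °C: 382 / (21.0 − 13.2) = 382 / 7.8 = 48.974 d.
At 31.5 °C: 382 / (31.5 − 13.2) = 382 / 18.3 = 20.874 d.
Difference = |48.974 − 20.874| = 28.100 ≈ 28.1 days.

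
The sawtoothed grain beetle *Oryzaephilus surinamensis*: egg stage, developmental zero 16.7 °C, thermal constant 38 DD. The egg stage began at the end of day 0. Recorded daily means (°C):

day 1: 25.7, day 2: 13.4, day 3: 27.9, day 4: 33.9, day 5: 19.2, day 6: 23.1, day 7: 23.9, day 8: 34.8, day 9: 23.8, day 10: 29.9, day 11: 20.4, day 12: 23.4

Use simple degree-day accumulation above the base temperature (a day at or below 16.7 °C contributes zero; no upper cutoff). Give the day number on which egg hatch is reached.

Daily DD above 16.7 °C: 9.0, 0.0, 11.2, 17.2, 2.5, 6.4, 7.2, 18.1, 7.1, 13.2, 3.7, 6.7.
Cumulative: 9.0, 9.0, 20.2, 37.4, 39.9, 46.3, 53.5, 71.6, 78.7, 91.9, 95.6, 102.3.
The total first reaches 38 DD on day 5.

day 5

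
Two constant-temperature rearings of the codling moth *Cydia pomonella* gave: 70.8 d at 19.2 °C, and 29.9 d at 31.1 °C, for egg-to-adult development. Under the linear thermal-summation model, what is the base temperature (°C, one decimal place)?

Equal thermal constants: D₁(T₁ − T_b) = D₂(T₂ − T_b).
70.8·(19.2 − T_b) = 29.9·(31.1 − T_b)
T_b = (70.8·19.2 − 29.9·31.1) / (70.8 − 29.9) = 429.47 / 40.9 = 10.500 °C ≈ 10.5 °C.

10.5 °C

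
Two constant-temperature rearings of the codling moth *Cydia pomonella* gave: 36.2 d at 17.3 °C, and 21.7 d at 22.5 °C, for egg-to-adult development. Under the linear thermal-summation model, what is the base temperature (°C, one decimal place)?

9.5 °C

Linear rate model ⇒ the product D·(T − T_b) is constant across temperatures.
36.2·(17.3 − T_b) = 21.7·(22.5 − T_b)
T_b = (36.2·17.3 − 21.7·22.5) / (36.2 − 21.7) = 138.01 / 14.5 = 9.518 °C ≈ 9.5 °C.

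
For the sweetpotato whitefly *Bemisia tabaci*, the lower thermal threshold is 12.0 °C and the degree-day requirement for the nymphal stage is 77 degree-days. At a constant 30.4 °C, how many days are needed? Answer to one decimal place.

4.2 days

Daily accumulation = 30.4 − 12.0 = 18.4 DD/day.
Duration = 77 / 18.4 = 4.185 ≈ 4.2 days.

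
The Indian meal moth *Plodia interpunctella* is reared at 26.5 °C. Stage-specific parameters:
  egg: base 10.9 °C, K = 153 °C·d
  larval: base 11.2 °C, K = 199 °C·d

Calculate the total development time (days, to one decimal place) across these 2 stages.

22.8 days

egg: 153 / (26.5 − 10.9) = 153 / 15.6 = 9.808 d.
larval: 199 / (26.5 − 11.2) = 199 / 15.3 = 13.007 d.
Sum = 22.814 ≈ 22.8 days.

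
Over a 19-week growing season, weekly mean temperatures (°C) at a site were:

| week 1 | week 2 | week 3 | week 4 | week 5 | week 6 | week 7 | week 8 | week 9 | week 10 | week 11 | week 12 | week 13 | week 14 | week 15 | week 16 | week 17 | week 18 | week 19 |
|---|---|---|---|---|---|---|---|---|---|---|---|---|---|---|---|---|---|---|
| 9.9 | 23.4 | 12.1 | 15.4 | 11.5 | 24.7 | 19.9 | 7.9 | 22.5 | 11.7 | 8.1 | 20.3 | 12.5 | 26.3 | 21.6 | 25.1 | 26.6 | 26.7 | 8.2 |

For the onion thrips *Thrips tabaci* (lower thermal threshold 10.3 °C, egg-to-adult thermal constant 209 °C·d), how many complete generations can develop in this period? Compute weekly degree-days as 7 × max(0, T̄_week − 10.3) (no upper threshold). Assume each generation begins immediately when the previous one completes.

Weekly DD (7 × max(0, T̄ − 10.3)): 0.0, 91.7, 12.6, 35.7, 8.4, 100.8, 67.2, 0.0, 85.4, 9.8, 0.0, 70.0, 15.4, 112.0, 79.1, 103.6, 114.1, 114.8, 0.0.
Season total = 1020.6 DD.
Complete generations = ⌊1020.6 / 209⌋ = 4.

4 generations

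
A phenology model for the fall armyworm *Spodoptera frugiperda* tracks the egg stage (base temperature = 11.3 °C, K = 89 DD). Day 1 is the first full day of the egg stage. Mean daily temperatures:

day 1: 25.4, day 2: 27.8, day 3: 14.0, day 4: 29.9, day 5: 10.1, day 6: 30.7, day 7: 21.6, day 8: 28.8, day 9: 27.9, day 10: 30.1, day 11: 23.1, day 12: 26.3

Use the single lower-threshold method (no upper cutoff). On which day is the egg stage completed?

Daily DD above 11.3 °C: 14.1, 16.5, 2.7, 18.6, 0.0, 19.4, 10.3, 17.5, 16.6, 18.8, 11.8, 15.0.
Cumulative: 14.1, 30.6, 33.3, 51.9, 51.9, 71.3, 81.6, 99.1, 115.7, 134.5, 146.3, 161.3.
The total first reaches 89 DD on day 8.

day 8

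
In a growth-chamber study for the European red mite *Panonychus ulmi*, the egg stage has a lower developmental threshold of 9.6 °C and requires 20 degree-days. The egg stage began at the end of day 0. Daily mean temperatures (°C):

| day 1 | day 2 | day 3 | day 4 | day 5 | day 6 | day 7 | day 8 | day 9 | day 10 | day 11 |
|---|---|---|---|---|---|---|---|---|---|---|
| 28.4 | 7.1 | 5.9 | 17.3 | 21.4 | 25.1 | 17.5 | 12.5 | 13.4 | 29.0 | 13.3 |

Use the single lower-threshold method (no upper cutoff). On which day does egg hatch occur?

day 4

Daily DD above 9.6 °C: 18.8, 0.0, 0.0, 7.7, 11.8, 15.5, 7.9, 2.9, 3.8, 19.4, 3.7.
Cumulative: 18.8, 18.8, 18.8, 26.5, 38.3, 53.8, 61.7, 64.6, 68.4, 87.8, 91.5.
The total first reaches 20 DD on day 4.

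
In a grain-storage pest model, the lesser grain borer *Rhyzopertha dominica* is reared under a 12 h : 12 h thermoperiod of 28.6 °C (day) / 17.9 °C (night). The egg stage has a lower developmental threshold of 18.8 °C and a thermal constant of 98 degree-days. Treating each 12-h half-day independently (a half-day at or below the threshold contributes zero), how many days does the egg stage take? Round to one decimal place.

Day half: max(0, 28.6 − 18.8) × 0.5 = 9.8 × 0.5 = 4.90 DD.
Night half: max(0, 17.9 − 18.8) × 0.5 = 0.0 × 0.5 = 0.00 DD.
Per 24 h: 4.90 DD/day.
Duration = 98 / 4.90 = 20.000 ≈ 20.0 days.

20.0 days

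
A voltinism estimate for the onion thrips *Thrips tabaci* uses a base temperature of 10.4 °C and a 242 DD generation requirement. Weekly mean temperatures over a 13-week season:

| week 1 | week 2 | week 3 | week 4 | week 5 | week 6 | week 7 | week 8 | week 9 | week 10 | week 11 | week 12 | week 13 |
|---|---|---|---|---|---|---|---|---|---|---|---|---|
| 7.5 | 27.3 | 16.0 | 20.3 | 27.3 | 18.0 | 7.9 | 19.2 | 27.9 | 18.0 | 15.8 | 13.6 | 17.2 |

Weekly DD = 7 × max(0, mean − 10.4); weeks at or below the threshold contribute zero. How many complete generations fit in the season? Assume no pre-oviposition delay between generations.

Weekly DD (7 × max(0, T̄ − 10.4)): 0.0, 118.3, 39.2, 69.3, 118.3, 53.2, 0.0, 61.6, 122.5, 53.2, 37.8, 22.4, 47.6.
Season total = 743.4 DD.
Complete generations = ⌊743.4 / 242⌋ = 3.

3 generations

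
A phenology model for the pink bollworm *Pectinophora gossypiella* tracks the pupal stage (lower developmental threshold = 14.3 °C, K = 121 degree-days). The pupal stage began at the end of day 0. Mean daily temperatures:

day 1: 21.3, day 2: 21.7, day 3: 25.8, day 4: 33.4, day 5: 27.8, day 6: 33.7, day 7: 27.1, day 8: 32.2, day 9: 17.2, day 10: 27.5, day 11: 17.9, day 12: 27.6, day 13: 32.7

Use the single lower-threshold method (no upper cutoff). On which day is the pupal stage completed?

day 10

Daily DD above 14.3 °C: 7.0, 7.4, 11.5, 19.1, 13.5, 19.4, 12.8, 17.9, 2.9, 13.2, 3.6, 13.3, 18.4.
Cumulative: 7.0, 14.4, 25.9, 45.0, 58.5, 77.9, 90.7, 108.6, 111.5, 124.7, 128.3, 141.6, 160.0.
The total first reaches 121 DD on day 10.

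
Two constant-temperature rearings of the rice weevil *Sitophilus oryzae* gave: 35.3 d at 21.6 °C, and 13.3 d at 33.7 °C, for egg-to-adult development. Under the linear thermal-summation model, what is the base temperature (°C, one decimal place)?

Equal thermal constants: D₁(T₁ − T_b) = D₂(T₂ − T_b).
35.3·(21.6 − T_b) = 13.3·(33.7 − T_b)
T_b = (35.3·21.6 − 13.3·33.7) / (35.3 − 13.3) = 314.27 / 22.0 = 14.285 °C ≈ 14.3 °C.

14.3 °C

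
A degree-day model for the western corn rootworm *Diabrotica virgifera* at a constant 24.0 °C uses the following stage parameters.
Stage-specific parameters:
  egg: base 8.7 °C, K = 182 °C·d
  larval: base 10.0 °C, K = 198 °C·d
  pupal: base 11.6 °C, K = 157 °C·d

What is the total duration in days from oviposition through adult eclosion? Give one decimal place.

egg: 182 / (24.0 − 8.7) = 182 / 15.3 = 11.895 d.
larval: 198 / (24.0 − 10.0) = 198 / 14.0 = 14.143 d.
pupal: 157 / (24.0 − 11.6) = 157 / 12.4 = 12.661 d.
Sum = 38.700 ≈ 38.7 days.

38.7 days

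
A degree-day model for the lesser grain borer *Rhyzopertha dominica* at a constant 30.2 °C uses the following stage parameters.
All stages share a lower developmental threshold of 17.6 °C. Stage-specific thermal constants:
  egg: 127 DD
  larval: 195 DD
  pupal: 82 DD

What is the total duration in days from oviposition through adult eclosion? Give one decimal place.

32.1 days

Daily accumulation at 30.2 °C = 30.2 − 17.6 = 12.6 DD/day.
Total K = 127 + 195 + 82 = 404 DD.
Total duration = 404 / 12.6 = 32.063 ≈ 32.1 days.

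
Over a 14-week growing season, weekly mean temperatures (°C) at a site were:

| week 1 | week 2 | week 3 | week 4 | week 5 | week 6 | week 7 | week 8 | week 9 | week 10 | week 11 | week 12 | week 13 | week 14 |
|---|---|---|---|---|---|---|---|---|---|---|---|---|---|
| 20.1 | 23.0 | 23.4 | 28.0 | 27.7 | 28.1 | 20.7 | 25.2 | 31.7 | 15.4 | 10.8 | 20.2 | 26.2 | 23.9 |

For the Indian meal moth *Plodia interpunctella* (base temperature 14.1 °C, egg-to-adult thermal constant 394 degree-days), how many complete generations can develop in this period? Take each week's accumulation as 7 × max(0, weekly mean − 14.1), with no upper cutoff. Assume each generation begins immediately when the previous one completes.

Weekly DD (7 × max(0, T̄ − 14.1)): 42.0, 62.3, 65.1, 97.3, 95.2, 98.0, 46.2, 77.7, 123.2, 9.1, 0.0, 42.7, 84.7, 68.6.
Season total = 912.1 DD.
Complete generations = ⌊912.1 / 394⌋ = 2.

2 generations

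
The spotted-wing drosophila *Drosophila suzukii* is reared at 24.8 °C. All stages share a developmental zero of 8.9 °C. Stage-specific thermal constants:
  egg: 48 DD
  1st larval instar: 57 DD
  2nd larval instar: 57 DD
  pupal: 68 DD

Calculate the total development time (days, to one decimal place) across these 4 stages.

14.5 days

Daily accumulation at 24.8 °C = 24.8 − 8.9 = 15.9 DD/day.
Total K = 48 + 57 + 57 + 68 = 230 DD.
Total duration = 230 / 15.9 = 14.465 ≈ 14.5 days.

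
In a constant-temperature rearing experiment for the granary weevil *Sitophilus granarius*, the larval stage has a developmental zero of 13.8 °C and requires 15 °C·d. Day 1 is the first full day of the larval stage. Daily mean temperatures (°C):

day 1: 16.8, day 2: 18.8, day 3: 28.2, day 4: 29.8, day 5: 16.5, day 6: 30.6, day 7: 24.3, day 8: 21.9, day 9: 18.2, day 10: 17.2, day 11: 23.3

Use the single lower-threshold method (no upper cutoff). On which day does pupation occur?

Daily DD above 13.8 °C: 3.0, 5.0, 14.4, 16.0, 2.7, 16.8, 10.5, 8.1, 4.4, 3.4, 9.5.
Cumulative: 3.0, 8.0, 22.4, 38.4, 41.1, 57.9, 68.4, 76.5, 80.9, 84.3, 93.8.
The total first reaches 15 DD on day 3.

day 3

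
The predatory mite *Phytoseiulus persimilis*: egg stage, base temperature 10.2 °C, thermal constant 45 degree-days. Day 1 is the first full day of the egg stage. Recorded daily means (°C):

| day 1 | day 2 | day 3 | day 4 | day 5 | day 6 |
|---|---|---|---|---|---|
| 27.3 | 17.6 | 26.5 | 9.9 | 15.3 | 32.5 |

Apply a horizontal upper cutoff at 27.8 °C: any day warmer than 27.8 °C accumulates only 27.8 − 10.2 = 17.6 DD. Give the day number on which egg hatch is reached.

Daily DD above 10.2 °C (capped at 17.6): 17.1, 7.4, 16.3, 0.0, 5.1, 17.6.
Cumulative: 17.1, 24.5, 40.8, 40.8, 45.9, 63.5.
The total first reaches 45 DD on day 5.

day 5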